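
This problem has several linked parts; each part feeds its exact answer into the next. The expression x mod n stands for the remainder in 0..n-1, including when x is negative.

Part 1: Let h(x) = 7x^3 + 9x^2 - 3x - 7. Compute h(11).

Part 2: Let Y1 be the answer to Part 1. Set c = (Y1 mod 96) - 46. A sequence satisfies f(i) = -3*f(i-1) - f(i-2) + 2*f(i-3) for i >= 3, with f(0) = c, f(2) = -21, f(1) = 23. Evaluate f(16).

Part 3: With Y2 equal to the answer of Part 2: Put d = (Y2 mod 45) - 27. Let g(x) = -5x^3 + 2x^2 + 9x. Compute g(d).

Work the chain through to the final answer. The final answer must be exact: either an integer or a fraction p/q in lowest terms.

17190

Part 1: 7*(11)^3 + 9*(11)^2 - 3*(11)^1 - 7 = (9317) + (1089) + (-33) + (-7) = 10366; answer 10366
Part 2: Y1 = 10366; c = 48; f(3) = -3*(-21) - 1*(23) + 2*(48) = 136; iterating: f(3)=136, f(4)=-341, f(5)=845, f(6)=-1922, f(7)=4239, f(8)=-9105, f(9)=19232, f(10)=-40113, f(11)=82897, f(12)=-170114, f(13)=347219, f(14)=-705749, f(15)=1429800, f(16)=-2889213; answer -2889213
Part 3: Y2 = -2889213; d = -15; -5*(-15)^3 + 2*(-15)^2 + 9*(-15)^1 = (16875) + (450) + (-135) = 17190; answer 17190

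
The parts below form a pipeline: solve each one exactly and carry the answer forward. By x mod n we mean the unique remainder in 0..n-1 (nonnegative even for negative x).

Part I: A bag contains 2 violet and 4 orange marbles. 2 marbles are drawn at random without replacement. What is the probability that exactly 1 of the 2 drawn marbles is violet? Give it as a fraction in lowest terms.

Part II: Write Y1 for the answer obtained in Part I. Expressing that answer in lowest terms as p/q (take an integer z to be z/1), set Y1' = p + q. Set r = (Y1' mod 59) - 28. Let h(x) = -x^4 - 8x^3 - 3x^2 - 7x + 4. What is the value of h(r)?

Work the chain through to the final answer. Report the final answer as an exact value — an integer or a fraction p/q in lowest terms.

Part I: total draws C(6,2) = 15; favorable C(2,1)*C(4,1) = 8; P = 8/15; answer 8/15
Part II: Y1 = 8/15; threaded value p + q = 23; r = -5; -1*(-5)^4 - 8*(-5)^3 - 3*(-5)^2 - 7*(-5)^1 + 4 = (-625) + (1000) + (-75) + (35) + (4) = 339; answer 339

339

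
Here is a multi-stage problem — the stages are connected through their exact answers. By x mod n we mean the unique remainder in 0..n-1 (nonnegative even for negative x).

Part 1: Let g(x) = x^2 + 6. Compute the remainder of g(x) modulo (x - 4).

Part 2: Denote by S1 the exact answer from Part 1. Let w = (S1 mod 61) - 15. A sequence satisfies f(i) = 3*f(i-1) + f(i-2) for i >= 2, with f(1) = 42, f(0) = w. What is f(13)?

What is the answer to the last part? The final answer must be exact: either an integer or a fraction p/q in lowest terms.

Part 1: remainder = value at the root: 1*(4)^2 + 6 = (16) + (6) = 22; answer 22
Part 2: S1 = 22; w = 7; f(2) = 3*(42) + 1*(7) = 133; iterating: f(2)=133, f(3)=441, f(4)=1456, f(5)=4809, f(6)=15883, f(7)=52458, f(8)=173257, f(9)=572229, f(10)=1889944, f(11)=6242061, f(12)=20616127, f(13)=68090442; answer 68090442

68090442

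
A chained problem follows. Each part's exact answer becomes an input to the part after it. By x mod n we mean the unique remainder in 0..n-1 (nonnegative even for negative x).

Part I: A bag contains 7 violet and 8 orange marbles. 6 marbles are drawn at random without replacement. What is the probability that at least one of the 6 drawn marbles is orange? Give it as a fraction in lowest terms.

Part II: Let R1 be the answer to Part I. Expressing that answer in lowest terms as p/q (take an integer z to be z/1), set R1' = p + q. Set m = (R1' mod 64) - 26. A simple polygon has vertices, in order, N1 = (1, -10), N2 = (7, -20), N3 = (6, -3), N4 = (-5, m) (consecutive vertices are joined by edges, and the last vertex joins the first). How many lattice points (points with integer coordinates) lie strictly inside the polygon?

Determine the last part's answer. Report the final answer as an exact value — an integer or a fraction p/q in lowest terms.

78

Part I: total draws C(15,6) = 5005; complement C(7,6) = 7; favorable 5005 - 7 = 4998; P = 714/715; answer 714/715
Part II: R1 = 714/715; threaded value p + q = 1429; m = -5; cross terms: (1*-20 - 7*-10)=50, (7*-3 - 6*-20)=99, (6*-5 - -5*-3)=-45, (-5*-10 - 1*-5)=55; twice the area = |159| = 159; area = 159/2; boundary points = 2 + 1 + 1 + 1 = 5; strictly interior points = area - boundary/2 + 1 = 78; answer 78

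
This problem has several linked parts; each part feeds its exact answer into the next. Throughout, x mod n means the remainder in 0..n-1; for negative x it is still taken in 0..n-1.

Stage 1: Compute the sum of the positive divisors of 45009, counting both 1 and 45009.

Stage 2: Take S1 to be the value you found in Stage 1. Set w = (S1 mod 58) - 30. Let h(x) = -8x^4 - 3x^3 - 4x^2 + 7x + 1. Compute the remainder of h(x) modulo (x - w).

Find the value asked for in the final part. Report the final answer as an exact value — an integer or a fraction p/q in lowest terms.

Stage 1: 45009 = 3^3 * 1667; sigma = (1 + 3 + 9 + 27) * (1 + 1667) = 40 * 1668 = 66720; answer 66720
Stage 2: S1 = 66720; w = -10; remainder = value at the root: -8*(-10)^4 - 3*(-10)^3 - 4*(-10)^2 + 7*(-10)^1 + 1 = (-80000) + (3000) + (-400) + (-70) + (1) = -77469; answer -77469

-77469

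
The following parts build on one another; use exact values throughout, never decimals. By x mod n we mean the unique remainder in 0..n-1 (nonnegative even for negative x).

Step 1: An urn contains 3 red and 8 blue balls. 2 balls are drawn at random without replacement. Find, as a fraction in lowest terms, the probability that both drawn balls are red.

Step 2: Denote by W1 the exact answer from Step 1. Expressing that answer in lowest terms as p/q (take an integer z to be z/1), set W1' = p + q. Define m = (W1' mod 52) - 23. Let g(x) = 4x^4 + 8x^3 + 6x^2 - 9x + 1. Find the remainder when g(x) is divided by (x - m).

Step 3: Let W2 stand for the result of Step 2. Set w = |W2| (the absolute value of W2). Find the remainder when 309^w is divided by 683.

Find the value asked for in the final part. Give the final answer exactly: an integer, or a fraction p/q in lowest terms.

Step 1: total draws C(11,2) = 55; favorable C(3,2) = 3; P = 3/55; answer 3/55
Step 2: W1 = 3/55; threaded value p + q = 58; m = -17; remainder = value at the root: 4*(-17)^4 + 8*(-17)^3 + 6*(-17)^2 - 9*(-17)^1 + 1 = (334084) + (-39304) + (1734) + (153) + (1) = 296668; answer 296668
Step 3: W2 = 296668; w = 296668; squarings mod 683: 309^1=309, 309^2=544, 309^4=197, 309^8=561, 309^16=541, 309^32=357, 309^64=411, 309^128=220, 309^256=590, 309^512=453, 309^1024=309, 309^2048=544, 309^4096=197, 309^8192=561, 309^16384=541, 309^32768=357, 309^65536=411, 309^131072=220, 309^262144=590; 309^296668 = 309^4 * 309^8 * 309^16 * 309^64 * 309^128 * 309^512 * 309^1024 * 309^32768 * 309^262144 = 398 (mod 683); answer 398

398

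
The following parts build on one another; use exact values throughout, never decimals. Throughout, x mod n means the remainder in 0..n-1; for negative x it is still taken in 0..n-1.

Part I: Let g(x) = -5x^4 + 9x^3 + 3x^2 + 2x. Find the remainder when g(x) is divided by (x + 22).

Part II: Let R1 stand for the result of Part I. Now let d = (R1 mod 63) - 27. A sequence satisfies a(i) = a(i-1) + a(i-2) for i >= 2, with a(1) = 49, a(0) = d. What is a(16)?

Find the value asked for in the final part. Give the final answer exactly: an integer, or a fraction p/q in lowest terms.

49583

Part I: remainder = value at the root: -5*(-22)^4 + 9*(-22)^3 + 3*(-22)^2 + 2*(-22)^1 = (-1171280) + (-95832) + (1452) + (-44) = -1265704; answer -1265704
Part II: R1 = -1265704; d = 2; a(2) = 1*(49) + 1*(2) = 51; iterating: a(2)=51, a(3)=100, a(4)=151, a(5)=251, a(6)=402, a(7)=653, a(8)=1055, a(9)=1708, a(10)=2763, a(11)=4471, a(12)=7234, a(13)=11705, a(14)=18939, a(15)=30644, a(16)=49583; answer 49583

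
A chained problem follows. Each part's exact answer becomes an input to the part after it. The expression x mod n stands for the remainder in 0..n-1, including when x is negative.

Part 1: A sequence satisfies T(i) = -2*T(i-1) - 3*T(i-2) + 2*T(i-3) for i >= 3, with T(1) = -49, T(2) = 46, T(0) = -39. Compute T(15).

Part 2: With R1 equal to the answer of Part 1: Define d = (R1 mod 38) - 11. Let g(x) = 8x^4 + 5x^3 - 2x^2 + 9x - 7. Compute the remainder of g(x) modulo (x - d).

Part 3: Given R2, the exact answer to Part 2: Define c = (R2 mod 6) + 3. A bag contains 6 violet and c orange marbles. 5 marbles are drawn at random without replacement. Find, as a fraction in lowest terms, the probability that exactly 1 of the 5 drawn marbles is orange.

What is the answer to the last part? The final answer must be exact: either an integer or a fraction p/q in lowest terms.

5/44

Part 1: T(3) = -2*(46) - 3*(-49) + 2*(-39) = -23; iterating: T(3)=-23, T(4)=-190, T(5)=541, T(6)=-558, T(7)=-887, T(8)=4530, T(9)=-7515, T(10)=-334, T(11)=32273, T(12)=-78574, T(13)=59661, T(14)=180946, T(15)=-698023; answer -698023
Part 2: R1 = -698023; d = 26; remainder = value at the root: 8*(26)^4 + 5*(26)^3 - 2*(26)^2 + 9*(26)^1 - 7 = (3655808) + (87880) + (-1352) + (234) + (-7) = 3742563; answer 3742563
Part 3: R2 = 3742563; c = 6; total draws C(12,5) = 792; favorable C(6,1)*C(6,4) = 90; P = 5/44; answer 5/44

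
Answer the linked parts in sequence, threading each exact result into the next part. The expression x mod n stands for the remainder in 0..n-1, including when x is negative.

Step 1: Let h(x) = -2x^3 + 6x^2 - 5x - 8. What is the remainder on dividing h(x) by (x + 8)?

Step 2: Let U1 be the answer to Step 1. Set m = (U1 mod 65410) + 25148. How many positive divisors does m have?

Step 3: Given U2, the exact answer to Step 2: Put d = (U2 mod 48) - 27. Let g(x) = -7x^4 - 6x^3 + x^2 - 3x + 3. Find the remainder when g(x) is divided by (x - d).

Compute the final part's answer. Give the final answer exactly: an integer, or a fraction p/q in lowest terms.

Step 1: remainder = value at the root: -2*(-8)^3 + 6*(-8)^2 - 5*(-8)^1 - 8 = (1024) + (384) + (40) + (-8) = 1440; answer 1440
Step 2: U1 = 1440; m = 26588; 26588 = 2^2 * 17^2 * 23; number of divisors = (2+1) * (2+1) * (1+1) = 18; answer 18
Step 3: U2 = 18; d = -9; remainder = value at the root: -7*(-9)^4 - 6*(-9)^3 + 1*(-9)^2 - 3*(-9)^1 + 3 = (-45927) + (4374) + (81) + (27) + (3) = -41442; answer -41442

-41442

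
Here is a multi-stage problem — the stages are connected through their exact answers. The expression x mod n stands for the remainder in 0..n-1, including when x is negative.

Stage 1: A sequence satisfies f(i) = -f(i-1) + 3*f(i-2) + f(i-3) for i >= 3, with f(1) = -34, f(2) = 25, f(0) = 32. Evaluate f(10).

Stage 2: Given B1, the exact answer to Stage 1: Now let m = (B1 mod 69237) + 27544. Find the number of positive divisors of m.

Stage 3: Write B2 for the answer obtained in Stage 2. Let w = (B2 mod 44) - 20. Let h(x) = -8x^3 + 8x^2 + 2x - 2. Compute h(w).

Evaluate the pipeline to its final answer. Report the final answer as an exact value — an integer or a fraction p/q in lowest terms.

90

Stage 1: f(3) = -1*(25) + 3*(-34) + 1*(32) = -95; iterating: f(3)=-95, f(4)=136, f(5)=-396, f(6)=709, f(7)=-1761, f(8)=3492, f(9)=-8066, f(10)=16781; answer 16781
Stage 2: B1 = 16781; m = 44325; 44325 = 3^2 * 5^2 * 197; number of divisors = (2+1) * (2+1) * (1+1) = 18; answer 18
Stage 3: B2 = 18; w = -2; -8*(-2)^3 + 8*(-2)^2 + 2*(-2)^1 - 2 = (64) + (32) + (-4) + (-2) = 90; answer 90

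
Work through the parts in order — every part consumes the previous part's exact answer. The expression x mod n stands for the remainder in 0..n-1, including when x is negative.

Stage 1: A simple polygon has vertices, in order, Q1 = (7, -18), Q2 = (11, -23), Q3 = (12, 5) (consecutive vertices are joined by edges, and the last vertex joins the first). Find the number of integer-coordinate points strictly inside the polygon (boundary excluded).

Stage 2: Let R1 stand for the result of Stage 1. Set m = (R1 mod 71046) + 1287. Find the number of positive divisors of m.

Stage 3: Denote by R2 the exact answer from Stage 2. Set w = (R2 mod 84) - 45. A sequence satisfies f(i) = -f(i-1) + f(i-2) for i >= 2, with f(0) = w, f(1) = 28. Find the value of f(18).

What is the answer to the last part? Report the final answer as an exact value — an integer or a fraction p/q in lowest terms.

Stage 1: cross terms: (7*-23 - 11*-18)=37, (11*5 - 12*-23)=331, (12*-18 - 7*5)=-251; twice the area = |117| = 117; area = 117/2; boundary points = 1 + 1 + 1 = 3; strictly interior points = area - boundary/2 + 1 = 58; answer 58
Stage 2: R1 = 58; m = 1345; 1345 = 5 * 269; number of divisors = (1+1) * (1+1) = 4; answer 4
Stage 3: R2 = 4; w = -41; f(2) = -1*(28) + 1*(-41) = -69; iterating: f(2)=-69, f(3)=97, f(4)=-166, f(5)=263, f(6)=-429, f(7)=692, f(8)=-1121, f(9)=1813, f(10)=-2934, f(11)=4747, f(12)=-7681, f(13)=12428, f(14)=-20109, f(15)=32537, f(16)=-52646, f(17)=85183, f(18)=-137829; answer -137829

-137829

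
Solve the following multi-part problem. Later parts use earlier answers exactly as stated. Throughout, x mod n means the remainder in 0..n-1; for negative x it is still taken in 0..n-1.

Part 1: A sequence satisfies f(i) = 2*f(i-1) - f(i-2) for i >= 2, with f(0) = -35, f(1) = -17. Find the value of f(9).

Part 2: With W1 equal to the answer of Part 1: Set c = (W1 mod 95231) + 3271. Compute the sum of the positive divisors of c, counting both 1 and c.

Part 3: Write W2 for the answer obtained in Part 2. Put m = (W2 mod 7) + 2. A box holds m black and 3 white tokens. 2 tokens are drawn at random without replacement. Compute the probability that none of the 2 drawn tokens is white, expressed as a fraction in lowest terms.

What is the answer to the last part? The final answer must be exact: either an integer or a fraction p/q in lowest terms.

Part 1: f(2) = 2*(-17) - 1*(-35) = 1; iterating: f(2)=1, f(3)=19, f(4)=37, f(5)=55, f(6)=73, f(7)=91, f(8)=109, f(9)=127; answer 127
Part 2: W1 = 127; c = 3398; 3398 = 2 * 1699; sigma = (1 + 2) * (1 + 1699) = 3 * 1700 = 5100; answer 5100
Part 3: W2 = 5100; m = 6; total draws C(9,2) = 36; favorable C(6,2) = 15; P = 5/12; answer 5/12

5/12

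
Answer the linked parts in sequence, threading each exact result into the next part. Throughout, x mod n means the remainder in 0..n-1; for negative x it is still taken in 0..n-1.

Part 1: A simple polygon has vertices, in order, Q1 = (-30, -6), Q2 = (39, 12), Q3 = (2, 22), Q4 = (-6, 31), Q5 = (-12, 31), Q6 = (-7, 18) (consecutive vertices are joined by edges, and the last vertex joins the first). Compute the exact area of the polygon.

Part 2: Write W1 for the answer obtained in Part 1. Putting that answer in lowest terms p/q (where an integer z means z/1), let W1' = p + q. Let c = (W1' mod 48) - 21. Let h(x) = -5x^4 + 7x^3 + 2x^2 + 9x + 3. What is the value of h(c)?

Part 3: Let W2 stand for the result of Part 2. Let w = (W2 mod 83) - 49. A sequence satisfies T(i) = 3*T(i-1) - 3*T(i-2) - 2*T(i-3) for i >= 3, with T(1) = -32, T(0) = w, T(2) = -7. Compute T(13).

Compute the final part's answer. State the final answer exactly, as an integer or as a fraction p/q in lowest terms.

22900

Part 1: cross terms: (-30*12 - 39*-6)=-126, (39*22 - 2*12)=834, (2*31 - -6*22)=194, (-6*31 - -12*31)=186, (-12*18 - -7*31)=1, (-7*-6 - -30*18)=582; twice the area = |1671| = 1671; area = 1671/2; answer 1671/2
Part 2: W1 = 1671/2; threaded value p + q = 1673; c = 20; -5*(20)^4 + 7*(20)^3 + 2*(20)^2 + 9*(20)^1 + 3 = (-800000) + (56000) + (800) + (180) + (3) = -743017; answer -743017
Part 3: W2 = -743017; w = 33; T(3) = 3*(-7) - 3*(-32) - 2*(33) = 9; iterating: T(3)=9, T(4)=112, T(5)=323, T(6)=615, T(7)=652, T(8)=-535, T(9)=-4791, T(10)=-14072, T(11)=-26773, T(12)=-28521, T(13)=22900; answer 22900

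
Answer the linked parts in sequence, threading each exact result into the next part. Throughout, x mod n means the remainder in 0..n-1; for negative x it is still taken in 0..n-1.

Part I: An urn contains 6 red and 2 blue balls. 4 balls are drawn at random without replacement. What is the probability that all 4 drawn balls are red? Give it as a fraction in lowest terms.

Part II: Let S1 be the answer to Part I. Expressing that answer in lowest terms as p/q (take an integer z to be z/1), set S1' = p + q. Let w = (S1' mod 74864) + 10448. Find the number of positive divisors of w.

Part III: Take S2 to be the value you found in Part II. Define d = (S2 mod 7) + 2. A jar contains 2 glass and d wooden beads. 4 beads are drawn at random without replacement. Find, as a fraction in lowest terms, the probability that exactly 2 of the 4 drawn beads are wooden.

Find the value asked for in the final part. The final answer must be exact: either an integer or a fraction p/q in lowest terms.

Part I: total draws C(8,4) = 70; favorable C(6,4) = 15; P = 3/14; answer 3/14
Part II: S1 = 3/14; threaded value p + q = 17; w = 10465; 10465 = 5 * 7 * 13 * 23; number of divisors = (1+1) * (1+1) * (1+1) * (1+1) = 16; answer 16
Part III: S2 = 16; d = 4; total draws C(6,4) = 15; favorable C(4,2)*C(2,2) = 6; P = 2/5; answer 2/5

2/5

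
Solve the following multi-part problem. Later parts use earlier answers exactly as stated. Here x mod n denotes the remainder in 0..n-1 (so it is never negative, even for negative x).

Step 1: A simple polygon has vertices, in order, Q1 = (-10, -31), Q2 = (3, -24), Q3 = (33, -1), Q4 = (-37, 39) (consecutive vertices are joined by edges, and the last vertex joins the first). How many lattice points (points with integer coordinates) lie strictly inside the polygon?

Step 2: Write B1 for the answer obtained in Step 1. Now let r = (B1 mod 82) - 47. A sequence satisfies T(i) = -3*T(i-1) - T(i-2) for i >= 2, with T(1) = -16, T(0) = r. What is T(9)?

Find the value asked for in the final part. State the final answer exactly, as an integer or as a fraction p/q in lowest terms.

Step 1: cross terms: (-10*-24 - 3*-31)=333, (3*-1 - 33*-24)=789, (33*39 - -37*-1)=1250, (-37*-31 - -10*39)=1537; twice the area = |3909| = 3909; area = 3909/2; boundary points = 1 + 1 + 10 + 1 = 13; strictly interior points = area - boundary/2 + 1 = 1949; answer 1949
Step 2: B1 = 1949; r = 16; T(2) = -3*(-16) - 1*(16) = 32; iterating: T(2)=32, T(3)=-80, T(4)=208, T(5)=-544, T(6)=1424, T(7)=-3728, T(8)=9760, T(9)=-25552; answer -25552

-25552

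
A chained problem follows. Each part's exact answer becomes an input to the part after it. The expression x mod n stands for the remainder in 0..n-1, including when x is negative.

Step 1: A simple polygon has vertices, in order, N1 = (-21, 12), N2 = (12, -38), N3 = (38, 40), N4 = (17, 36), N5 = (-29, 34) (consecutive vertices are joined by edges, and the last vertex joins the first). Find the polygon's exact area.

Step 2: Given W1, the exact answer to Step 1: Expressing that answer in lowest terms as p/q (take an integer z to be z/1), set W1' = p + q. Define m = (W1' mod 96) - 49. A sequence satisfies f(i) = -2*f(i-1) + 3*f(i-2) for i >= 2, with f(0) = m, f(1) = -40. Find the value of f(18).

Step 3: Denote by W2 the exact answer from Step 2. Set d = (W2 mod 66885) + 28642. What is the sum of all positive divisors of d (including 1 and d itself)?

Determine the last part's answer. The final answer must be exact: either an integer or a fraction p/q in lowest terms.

Step 1: cross terms: (-21*-38 - 12*12)=654, (12*40 - 38*-38)=1924, (38*36 - 17*40)=688, (17*34 - -29*36)=1622, (-29*12 - -21*34)=366; twice the area = |5254| = 5254; area = 2627; answer 2627
Step 2: W1 = 2627; threaded value p + q = 2628; m = -13; f(2) = -2*(-40) + 3*(-13) = 41; iterating: f(2)=41, f(3)=-202, f(4)=527, f(5)=-1660, f(6)=4901, f(7)=-14782, f(8)=44267, f(9)=-132880, f(10)=398561, f(11)=-1195762, f(12)=3587207, f(13)=-10761700, f(14)=32285021, f(15)=-96855142, f(16)=290565347, f(17)=-871696120, f(18)=2615088281; answer 2615088281
Step 3: W2 = 2615088281; d = 47193; 47193 = 3 * 15731; sigma = (1 + 3) * (1 + 15731) = 4 * 15732 = 62928; answer 62928

62928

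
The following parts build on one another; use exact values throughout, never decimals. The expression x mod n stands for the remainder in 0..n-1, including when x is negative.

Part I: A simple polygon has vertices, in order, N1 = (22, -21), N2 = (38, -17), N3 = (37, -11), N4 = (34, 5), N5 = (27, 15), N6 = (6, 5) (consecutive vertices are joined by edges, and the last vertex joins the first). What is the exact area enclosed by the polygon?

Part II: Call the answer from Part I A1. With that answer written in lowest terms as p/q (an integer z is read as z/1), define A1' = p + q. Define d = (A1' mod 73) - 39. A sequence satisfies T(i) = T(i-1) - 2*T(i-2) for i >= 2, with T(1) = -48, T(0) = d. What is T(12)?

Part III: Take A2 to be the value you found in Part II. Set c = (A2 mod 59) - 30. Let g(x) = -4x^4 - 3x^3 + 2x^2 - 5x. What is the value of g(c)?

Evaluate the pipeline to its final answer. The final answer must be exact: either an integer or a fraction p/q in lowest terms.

Part I: cross terms: (22*-17 - 38*-21)=424, (38*-11 - 37*-17)=211, (37*5 - 34*-11)=559, (34*15 - 27*5)=375, (27*5 - 6*15)=45, (6*-21 - 22*5)=-236; twice the area = |1378| = 1378; area = 689; answer 689
Part II: A1 = 689; threaded value p + q = 690; d = -6; T(2) = 1*(-48) - 2*(-6) = -36; iterating: T(2)=-36, T(3)=60, T(4)=132, T(5)=12, T(6)=-252, T(7)=-276, T(8)=228, T(9)=780, T(10)=324, T(11)=-1236, T(12)=-1884; answer -1884
Part III: A2 = -1884; c = -26; -4*(-26)^4 - 3*(-26)^3 + 2*(-26)^2 - 5*(-26)^1 = (-1827904) + (52728) + (1352) + (130) = -1773694; answer -1773694

-1773694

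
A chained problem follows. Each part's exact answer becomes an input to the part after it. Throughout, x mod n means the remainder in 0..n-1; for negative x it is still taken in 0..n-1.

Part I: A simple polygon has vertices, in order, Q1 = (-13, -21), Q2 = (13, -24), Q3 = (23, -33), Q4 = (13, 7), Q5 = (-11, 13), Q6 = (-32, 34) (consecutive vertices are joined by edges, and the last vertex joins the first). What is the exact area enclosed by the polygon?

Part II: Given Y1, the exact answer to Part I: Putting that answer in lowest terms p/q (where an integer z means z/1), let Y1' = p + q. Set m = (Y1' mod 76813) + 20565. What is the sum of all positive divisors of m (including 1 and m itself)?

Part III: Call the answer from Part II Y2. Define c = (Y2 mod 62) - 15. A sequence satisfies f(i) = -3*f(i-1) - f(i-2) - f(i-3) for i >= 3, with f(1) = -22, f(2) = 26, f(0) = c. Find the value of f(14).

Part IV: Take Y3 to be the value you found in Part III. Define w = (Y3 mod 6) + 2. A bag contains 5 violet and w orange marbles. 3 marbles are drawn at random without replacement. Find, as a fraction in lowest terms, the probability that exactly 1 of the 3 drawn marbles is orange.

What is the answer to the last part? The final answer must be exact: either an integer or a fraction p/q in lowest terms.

10/21

Part I: cross terms: (-13*-24 - 13*-21)=585, (13*-33 - 23*-24)=123, (23*7 - 13*-33)=590, (13*13 - -11*7)=246, (-11*34 - -32*13)=42, (-32*-21 - -13*34)=1114; twice the area = |2700| = 2700; area = 1350; answer 1350
Part II: Y1 = 1350; threaded value p + q = 1351; m = 21916; 21916 = 2^2 * 5479; sigma = (1 + 2 + 4) * (1 + 5479) = 7 * 5480 = 38360; answer 38360
Part III: Y2 = 38360; c = 29; f(3) = -3*(26) - 1*(-22) - 1*(29) = -85; iterating: f(3)=-85, f(4)=251, f(5)=-694, f(6)=1916, f(7)=-5305, f(8)=14693, f(9)=-40690, f(10)=112682, f(11)=-312049, f(12)=864155, f(13)=-2393098, f(14)=6627188; answer 6627188
Part IV: Y3 = 6627188; w = 4; total draws C(9,3) = 84; favorable C(4,1)*C(5,2) = 40; P = 10/21; answer 10/21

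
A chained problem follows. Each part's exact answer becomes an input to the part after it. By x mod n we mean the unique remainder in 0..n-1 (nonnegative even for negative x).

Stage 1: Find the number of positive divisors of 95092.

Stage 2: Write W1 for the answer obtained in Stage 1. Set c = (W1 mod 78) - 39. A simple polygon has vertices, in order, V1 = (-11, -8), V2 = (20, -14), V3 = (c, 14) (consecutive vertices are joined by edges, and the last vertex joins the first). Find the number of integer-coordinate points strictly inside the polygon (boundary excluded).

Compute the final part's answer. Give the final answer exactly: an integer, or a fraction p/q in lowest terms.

Stage 1: 95092 = 2^2 * 23773; number of divisors = (2+1) * (1+1) = 6; answer 6
Stage 2: W1 = 6; c = -33; cross terms: (-11*-14 - 20*-8)=314, (20*14 - -33*-14)=-182, (-33*-8 - -11*14)=418; twice the area = |550| = 550; area = 275; boundary points = 1 + 1 + 22 = 24; strictly interior points = area - boundary/2 + 1 = 264; answer 264

264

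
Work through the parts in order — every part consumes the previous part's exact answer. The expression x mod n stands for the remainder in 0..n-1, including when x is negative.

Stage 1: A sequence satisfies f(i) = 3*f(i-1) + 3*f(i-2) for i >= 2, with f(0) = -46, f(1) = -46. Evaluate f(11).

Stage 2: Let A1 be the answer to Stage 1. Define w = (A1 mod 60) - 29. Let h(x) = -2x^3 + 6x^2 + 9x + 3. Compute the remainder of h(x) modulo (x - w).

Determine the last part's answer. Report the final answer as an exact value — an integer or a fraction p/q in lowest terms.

358

Stage 1: f(2) = 3*(-46) + 3*(-46) = -276; iterating: f(2)=-276, f(3)=-966, f(4)=-3726, f(5)=-14076, f(6)=-53406, f(7)=-202446, f(8)=-767556, f(9)=-2910006, f(10)=-11032686, f(11)=-41828076; answer -41828076
Stage 2: A1 = -41828076; w = -5; remainder = value at the root: -2*(-5)^3 + 6*(-5)^2 + 9*(-5)^1 + 3 = (250) + (150) + (-45) + (3) = 358; answer 358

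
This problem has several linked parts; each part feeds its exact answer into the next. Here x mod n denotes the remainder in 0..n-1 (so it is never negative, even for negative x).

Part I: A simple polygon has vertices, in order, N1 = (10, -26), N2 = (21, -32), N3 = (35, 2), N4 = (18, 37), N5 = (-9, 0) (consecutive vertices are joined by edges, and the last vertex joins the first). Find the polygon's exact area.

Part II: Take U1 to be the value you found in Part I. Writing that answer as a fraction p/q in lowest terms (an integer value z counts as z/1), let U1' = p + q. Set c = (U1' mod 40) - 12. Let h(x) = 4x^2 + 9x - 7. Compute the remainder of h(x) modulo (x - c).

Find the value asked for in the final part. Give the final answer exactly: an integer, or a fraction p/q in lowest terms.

21

Part I: cross terms: (10*-32 - 21*-26)=226, (21*2 - 35*-32)=1162, (35*37 - 18*2)=1259, (18*0 - -9*37)=333, (-9*-26 - 10*0)=234; twice the area = |3214| = 3214; area = 1607; answer 1607
Part II: U1 = 1607; threaded value p + q = 1608; c = -4; remainder = value at the root: 4*(-4)^2 + 9*(-4)^1 - 7 = (64) + (-36) + (-7) = 21; answer 21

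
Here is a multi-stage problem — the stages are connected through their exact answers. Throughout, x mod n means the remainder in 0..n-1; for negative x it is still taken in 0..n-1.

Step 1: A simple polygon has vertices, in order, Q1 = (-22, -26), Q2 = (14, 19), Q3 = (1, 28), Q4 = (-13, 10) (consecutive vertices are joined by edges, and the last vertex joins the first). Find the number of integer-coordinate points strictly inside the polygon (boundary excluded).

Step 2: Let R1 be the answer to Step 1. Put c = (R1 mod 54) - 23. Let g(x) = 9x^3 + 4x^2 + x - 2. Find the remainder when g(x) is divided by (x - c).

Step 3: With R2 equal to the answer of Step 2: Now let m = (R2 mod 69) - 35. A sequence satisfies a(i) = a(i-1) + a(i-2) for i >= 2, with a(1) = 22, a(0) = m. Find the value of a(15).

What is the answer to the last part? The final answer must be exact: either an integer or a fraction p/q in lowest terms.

23222

Step 1: cross terms: (-22*19 - 14*-26)=-54, (14*28 - 1*19)=373, (1*10 - -13*28)=374, (-13*-26 - -22*10)=558; twice the area = |1251| = 1251; area = 1251/2; boundary points = 9 + 1 + 2 + 9 = 21; strictly interior points = area - boundary/2 + 1 = 616; answer 616
Step 2: R1 = 616; c = -1; remainder = value at the root: 9*(-1)^3 + 4*(-1)^2 + 1*(-1)^1 - 2 = (-9) + (4) + (-1) + (-2) = -8; answer -8
Step 3: R2 = -8; m = 26; a(2) = 1*(22) + 1*(26) = 48; iterating: a(2)=48, a(3)=70, a(4)=118, a(5)=188, a(6)=306, a(7)=494, a(8)=800, a(9)=1294, a(10)=2094, a(11)=3388, a(12)=5482, a(13)=8870, a(14)=14352, a(15)=23222; answer 23222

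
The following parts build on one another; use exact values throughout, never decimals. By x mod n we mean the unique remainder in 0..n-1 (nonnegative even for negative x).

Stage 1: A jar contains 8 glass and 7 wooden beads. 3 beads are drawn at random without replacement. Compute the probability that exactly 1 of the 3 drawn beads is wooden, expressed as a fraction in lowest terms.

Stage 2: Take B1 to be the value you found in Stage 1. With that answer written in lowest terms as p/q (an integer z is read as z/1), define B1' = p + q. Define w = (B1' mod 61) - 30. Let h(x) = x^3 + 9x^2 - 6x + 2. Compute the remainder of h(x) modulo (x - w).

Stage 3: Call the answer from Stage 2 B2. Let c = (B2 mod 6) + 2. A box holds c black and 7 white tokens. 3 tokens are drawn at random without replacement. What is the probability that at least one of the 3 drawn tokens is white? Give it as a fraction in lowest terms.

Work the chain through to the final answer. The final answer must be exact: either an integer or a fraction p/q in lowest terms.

Stage 1: total draws C(15,3) = 455; favorable C(7,1)*C(8,2) = 196; P = 28/65; answer 28/65
Stage 2: B1 = 28/65; threaded value p + q = 93; w = 2; remainder = value at the root: 1*(2)^3 + 9*(2)^2 - 6*(2)^1 + 2 = (8) + (36) + (-12) + (2) = 34; answer 34
Stage 3: B2 = 34; c = 6; total draws C(13,3) = 286; complement C(6,3) = 20; favorable 286 - 20 = 266; P = 133/143; answer 133/143

133/143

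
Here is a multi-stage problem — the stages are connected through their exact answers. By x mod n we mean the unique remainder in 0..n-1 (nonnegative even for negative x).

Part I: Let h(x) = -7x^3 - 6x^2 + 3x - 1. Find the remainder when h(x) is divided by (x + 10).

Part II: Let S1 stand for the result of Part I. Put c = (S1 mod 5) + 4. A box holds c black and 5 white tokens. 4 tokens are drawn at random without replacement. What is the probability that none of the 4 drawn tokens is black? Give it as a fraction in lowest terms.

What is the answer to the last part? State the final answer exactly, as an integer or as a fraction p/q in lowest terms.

1/143

Part I: remainder = value at the root: -7*(-10)^3 - 6*(-10)^2 + 3*(-10)^1 - 1 = (7000) + (-600) + (-30) + (-1) = 6369; answer 6369
Part II: S1 = 6369; c = 8; total draws C(13,4) = 715; favorable C(5,4) = 5; P = 1/143; answer 1/143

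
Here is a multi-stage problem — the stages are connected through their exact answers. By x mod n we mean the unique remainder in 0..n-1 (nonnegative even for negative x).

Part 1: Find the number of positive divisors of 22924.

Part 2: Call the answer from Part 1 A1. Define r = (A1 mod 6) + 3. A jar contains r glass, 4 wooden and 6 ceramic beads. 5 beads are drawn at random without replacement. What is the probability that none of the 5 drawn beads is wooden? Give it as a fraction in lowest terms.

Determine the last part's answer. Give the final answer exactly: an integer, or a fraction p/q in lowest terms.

Part 1: 22924 = 2^2 * 11 * 521; number of divisors = (2+1) * (1+1) * (1+1) = 12; answer 12
Part 2: A1 = 12; r = 3; total draws C(13,5) = 1287; favorable C(9,5) = 126; P = 14/143; answer 14/143

14/143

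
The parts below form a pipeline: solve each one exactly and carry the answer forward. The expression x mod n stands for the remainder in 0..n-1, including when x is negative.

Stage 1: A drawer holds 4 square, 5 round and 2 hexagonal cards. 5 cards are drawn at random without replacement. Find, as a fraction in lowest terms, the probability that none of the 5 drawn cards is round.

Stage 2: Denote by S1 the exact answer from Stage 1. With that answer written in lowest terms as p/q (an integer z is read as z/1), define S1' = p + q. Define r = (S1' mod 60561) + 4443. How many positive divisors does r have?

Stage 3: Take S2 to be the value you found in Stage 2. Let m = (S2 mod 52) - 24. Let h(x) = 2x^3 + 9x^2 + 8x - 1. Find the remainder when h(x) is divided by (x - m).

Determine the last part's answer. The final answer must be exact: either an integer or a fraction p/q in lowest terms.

-6017

Stage 1: total draws C(11,5) = 462; favorable C(6,5) = 6; P = 1/77; answer 1/77
Stage 2: S1 = 1/77; threaded value p + q = 78; r = 4521; 4521 = 3 * 11 * 137; number of divisors = (1+1) * (1+1) * (1+1) = 8; answer 8
Stage 3: S2 = 8; m = -16; remainder = value at the root: 2*(-16)^3 + 9*(-16)^2 + 8*(-16)^1 - 1 = (-8192) + (2304) + (-128) + (-1) = -6017; answer -6017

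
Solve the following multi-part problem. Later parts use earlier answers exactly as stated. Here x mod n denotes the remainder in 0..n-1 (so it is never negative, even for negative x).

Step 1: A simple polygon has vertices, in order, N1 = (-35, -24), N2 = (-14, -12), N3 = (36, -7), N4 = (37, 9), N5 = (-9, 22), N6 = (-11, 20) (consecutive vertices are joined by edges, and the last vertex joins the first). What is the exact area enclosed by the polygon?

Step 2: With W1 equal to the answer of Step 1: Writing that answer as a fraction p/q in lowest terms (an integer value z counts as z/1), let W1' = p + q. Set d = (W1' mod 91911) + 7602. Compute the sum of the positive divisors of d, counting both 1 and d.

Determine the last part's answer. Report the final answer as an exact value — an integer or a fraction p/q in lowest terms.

19890

Step 1: cross terms: (-35*-12 - -14*-24)=84, (-14*-7 - 36*-12)=530, (36*9 - 37*-7)=583, (37*22 - -9*9)=895, (-9*20 - -11*22)=62, (-11*-24 - -35*20)=964; twice the area = |3118| = 3118; area = 1559; answer 1559
Step 2: W1 = 1559; threaded value p + q = 1560; d = 9162; 9162 = 2 * 3^2 * 509; sigma = (1 + 2) * (1 + 3 + 9) * (1 + 509) = 3 * 13 * 510 = 19890; answer 19890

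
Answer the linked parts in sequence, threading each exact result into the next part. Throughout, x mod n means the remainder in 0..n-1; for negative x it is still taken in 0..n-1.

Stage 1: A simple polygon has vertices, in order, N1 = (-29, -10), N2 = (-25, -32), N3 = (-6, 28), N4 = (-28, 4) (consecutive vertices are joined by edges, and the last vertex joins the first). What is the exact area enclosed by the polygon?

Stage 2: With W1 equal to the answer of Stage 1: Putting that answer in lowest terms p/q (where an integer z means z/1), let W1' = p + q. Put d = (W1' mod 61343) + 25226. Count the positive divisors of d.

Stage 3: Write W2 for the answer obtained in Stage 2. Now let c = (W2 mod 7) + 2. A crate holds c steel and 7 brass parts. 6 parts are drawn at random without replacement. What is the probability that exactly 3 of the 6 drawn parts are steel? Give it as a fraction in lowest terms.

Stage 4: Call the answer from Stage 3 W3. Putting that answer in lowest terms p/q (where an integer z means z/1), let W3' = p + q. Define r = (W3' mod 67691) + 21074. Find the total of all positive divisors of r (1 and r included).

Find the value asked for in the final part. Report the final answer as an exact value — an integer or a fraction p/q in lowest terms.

Stage 1: cross terms: (-29*-32 - -25*-10)=678, (-25*28 - -6*-32)=-892, (-6*4 - -28*28)=760, (-28*-10 - -29*4)=396; twice the area = |942| = 942; area = 471; answer 471
Stage 2: W1 = 471; threaded value p + q = 472; d = 25698; 25698 = 2 * 3 * 4283; number of divisors = (1+1) * (1+1) * (1+1) = 8; answer 8
Stage 3: W2 = 8; c = 3; total draws C(10,6) = 210; favorable C(3,3)*C(7,3) = 35; P = 1/6; answer 1/6
Stage 4: W3 = 1/6; threaded value p + q = 7; r = 21081; 21081 = 3 * 7027; sigma = (1 + 3) * (1 + 7027) = 4 * 7028 = 28112; answer 28112

28112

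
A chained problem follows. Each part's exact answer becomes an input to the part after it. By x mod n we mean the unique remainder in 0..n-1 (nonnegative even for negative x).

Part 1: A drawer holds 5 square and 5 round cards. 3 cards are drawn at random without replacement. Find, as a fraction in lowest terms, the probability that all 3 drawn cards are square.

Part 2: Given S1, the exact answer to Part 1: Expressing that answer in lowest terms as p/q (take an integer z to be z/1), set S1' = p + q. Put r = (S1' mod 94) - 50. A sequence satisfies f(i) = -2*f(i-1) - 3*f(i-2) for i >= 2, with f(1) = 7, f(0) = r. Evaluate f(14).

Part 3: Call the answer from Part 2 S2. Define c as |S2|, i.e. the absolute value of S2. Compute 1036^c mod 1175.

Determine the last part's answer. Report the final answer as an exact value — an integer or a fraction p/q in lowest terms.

121

Part 1: total draws C(10,3) = 120; favorable C(5,3) = 10; P = 1/12; answer 1/12
Part 2: S1 = 1/12; threaded value p + q = 13; r = -37; f(2) = -2*(7) - 3*(-37) = 97; iterating: f(2)=97, f(3)=-215, f(4)=139, f(5)=367, f(6)=-1151, f(7)=1201, f(8)=1051, f(9)=-5705, f(10)=8257, f(11)=601, f(12)=-25973, f(13)=50143, f(14)=-22367; answer -22367
Part 3: S2 = -22367; c = 22367; squarings mod 1175: 1036^1=1036, 1036^2=521, 1036^4=16, 1036^8=256, 1036^16=911, 1036^32=371, 1036^64=166, 1036^128=531, 1036^256=1136, 1036^512=346, 1036^1024=1041, 1036^2048=331, 1036^4096=286, 1036^8192=721, 1036^16384=491; 1036^22367 = 1036^1 * 1036^2 * 1036^4 * 1036^8 * 1036^16 * 1036^64 * 1036^256 * 1036^512 * 1036^1024 * 1036^4096 * 1036^16384 = 121 (mod 1175); answer 121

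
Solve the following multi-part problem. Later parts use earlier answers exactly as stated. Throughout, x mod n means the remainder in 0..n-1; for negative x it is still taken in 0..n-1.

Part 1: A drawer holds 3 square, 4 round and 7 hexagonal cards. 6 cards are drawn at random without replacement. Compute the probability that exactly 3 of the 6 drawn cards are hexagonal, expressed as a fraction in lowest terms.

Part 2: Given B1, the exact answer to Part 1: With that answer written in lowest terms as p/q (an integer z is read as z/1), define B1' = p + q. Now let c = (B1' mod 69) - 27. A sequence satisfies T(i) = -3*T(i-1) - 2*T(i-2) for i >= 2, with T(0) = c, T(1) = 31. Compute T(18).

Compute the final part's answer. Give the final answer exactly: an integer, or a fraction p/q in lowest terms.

-14679983

Part 1: total draws C(14,6) = 3003; favorable C(7,3)*C(7,3) = 1225; P = 175/429; answer 175/429
Part 2: B1 = 175/429; threaded value p + q = 604; c = 25; T(2) = -3*(31) - 2*(25) = -143; iterating: T(2)=-143, T(3)=367, T(4)=-815, T(5)=1711, T(6)=-3503, T(7)=7087, T(8)=-14255, T(9)=28591, T(10)=-57263, T(11)=114607, T(12)=-229295, T(13)=458671, T(14)=-917423, T(15)=1834927, T(16)=-3669935, T(17)=7339951, T(18)=-14679983; answer -14679983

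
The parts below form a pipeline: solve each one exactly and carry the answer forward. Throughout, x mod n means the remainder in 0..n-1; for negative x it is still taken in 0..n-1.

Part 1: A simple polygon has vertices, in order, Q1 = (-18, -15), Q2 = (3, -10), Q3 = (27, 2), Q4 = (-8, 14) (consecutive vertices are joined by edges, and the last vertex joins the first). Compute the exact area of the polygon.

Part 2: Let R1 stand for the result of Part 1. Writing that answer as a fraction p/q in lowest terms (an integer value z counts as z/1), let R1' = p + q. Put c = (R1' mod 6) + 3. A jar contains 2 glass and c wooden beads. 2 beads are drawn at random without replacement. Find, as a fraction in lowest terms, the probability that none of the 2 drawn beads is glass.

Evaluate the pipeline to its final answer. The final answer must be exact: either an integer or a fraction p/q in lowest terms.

Part 1: cross terms: (-18*-10 - 3*-15)=225, (3*2 - 27*-10)=276, (27*14 - -8*2)=394, (-8*-15 - -18*14)=372; twice the area = |1267| = 1267; area = 1267/2; answer 1267/2
Part 2: R1 = 1267/2; threaded value p + q = 1269; c = 6; total draws C(8,2) = 28; favorable C(6,2) = 15; P = 15/28; answer 15/28

15/28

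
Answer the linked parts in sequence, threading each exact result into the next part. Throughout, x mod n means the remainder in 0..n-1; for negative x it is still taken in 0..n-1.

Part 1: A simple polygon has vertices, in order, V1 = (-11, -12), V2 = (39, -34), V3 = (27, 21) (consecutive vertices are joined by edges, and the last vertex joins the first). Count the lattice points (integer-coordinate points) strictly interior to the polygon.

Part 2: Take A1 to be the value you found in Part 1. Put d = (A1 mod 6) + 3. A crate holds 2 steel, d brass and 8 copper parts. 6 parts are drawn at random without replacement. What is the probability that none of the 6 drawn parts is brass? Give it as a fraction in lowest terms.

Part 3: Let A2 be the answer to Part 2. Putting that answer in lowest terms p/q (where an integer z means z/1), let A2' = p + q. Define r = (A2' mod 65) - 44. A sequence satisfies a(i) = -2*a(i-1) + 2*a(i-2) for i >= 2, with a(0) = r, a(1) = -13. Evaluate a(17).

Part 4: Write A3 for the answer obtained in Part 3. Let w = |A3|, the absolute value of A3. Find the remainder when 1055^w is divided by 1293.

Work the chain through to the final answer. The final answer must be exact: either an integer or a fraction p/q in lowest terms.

1126

Part 1: cross terms: (-11*-34 - 39*-12)=842, (39*21 - 27*-34)=1737, (27*-12 - -11*21)=-93; twice the area = |2486| = 2486; area = 1243; boundary points = 2 + 1 + 1 = 4; strictly interior points = area - boundary/2 + 1 = 1242; answer 1242
Part 2: A1 = 1242; d = 3; total draws C(13,6) = 1716; favorable C(10,6) = 210; P = 35/286; answer 35/286
Part 3: A2 = 35/286; threaded value p + q = 321; r = 17; a(2) = -2*(-13) + 2*(17) = 60; iterating: a(2)=60, a(3)=-146, a(4)=412, a(5)=-1116, a(6)=3056, a(7)=-8344, a(8)=22800, a(9)=-62288, a(10)=170176, a(11)=-464928, a(12)=1270208, a(13)=-3470272, a(14)=9480960, a(15)=-25902464, a(16)=70766848, a(17)=-193338624; answer -193338624
Part 4: A3 = -193338624; w = 193338624; squarings mod 1293: 1055^1=1055, 1055^2=1045, 1055^4=733, 1055^8=694, 1055^16=640, 1055^32=1012, 1055^64=88, 1055^128=1279, 1055^256=196, 1055^512=919, 1055^1024=232, 1055^2048=811, 1055^4096=877, 1055^8192=1087, 1055^16384=1060, 1055^32768=1276, 1055^65536=289, 1055^131072=769, 1055^262144=460, 1055^524288=841, 1055^1048576=10, 1055^2097152=100, 1055^4194304=949, 1055^8388608=673, 1055^16777216=379, 1055^33554432=118, 1055^67108864=994, 1055^134217728=184; 1055^193338624 = 1055^256 * 1055^1024 * 1055^2048 * 1055^4096 * 1055^131072 * 1055^262144 * 1055^8388608 * 1055^16777216 * 1055^33554432 * 1055^134217728 = 1126 (mod 1293); answer 1126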